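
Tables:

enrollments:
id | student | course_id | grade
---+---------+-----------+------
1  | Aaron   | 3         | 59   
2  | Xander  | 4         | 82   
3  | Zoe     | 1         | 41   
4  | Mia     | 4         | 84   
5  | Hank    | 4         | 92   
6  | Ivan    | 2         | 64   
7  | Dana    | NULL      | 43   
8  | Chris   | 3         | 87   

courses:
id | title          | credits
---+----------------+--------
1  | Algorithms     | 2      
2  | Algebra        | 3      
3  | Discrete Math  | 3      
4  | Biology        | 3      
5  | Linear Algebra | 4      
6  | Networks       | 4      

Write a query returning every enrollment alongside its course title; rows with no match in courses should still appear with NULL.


LEFT JOIN keeps every row from enrollments (the left table); where course_id has no match in courses, the course columns become NULL. Walk through each enrollment:
  - enrollment 1 (Aaron): course_id=3 -> matches Discrete Math
  - enrollment 2 (Xander): course_id=4 -> matches Biology
  - enrollment 3 (Zoe): course_id=1 -> matches Algorithms
  - enrollment 4 (Mia): course_id=4 -> matches Biology
  - enrollment 5 (Hank): course_id=4 -> matches Biology
  - enrollment 6 (Ivan): course_id=2 -> matches Algebra
  - enrollment 7 (Dana): course_id=NULL, no match -> kept with NULL
  - enrollment 8 (Chris): course_id=3 -> matches Discrete Math
All 8 rows appear; 1 has NULL course.

SQL:
SELECT a.student, b.title AS course
FROM enrollments a
LEFT JOIN courses b ON a.course_id = b.id

Result:
student | course       
--------+--------------
Aaron   | Discrete Math
Xander  | Biology      
Zoe     | Algorithms   
Mia     | Biology      
Hank    | Biology      
Ivan    | Algebra      
Dana    | NULL         
Chris   | Discrete Math


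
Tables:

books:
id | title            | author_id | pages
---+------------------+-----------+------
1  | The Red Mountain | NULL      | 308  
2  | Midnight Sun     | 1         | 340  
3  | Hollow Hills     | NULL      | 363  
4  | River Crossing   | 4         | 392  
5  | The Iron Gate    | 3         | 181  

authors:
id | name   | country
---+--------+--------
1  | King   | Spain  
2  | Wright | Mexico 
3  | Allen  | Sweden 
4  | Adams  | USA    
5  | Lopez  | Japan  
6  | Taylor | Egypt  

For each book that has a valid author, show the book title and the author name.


INNER JOIN keeps only books rows whose author_id matches an id in authors. Walk through each book:
  - book 1 (The Red Mountain): author_id=NULL, no match -> dropped
  - book 2 (Midnight Sun): author_id=1 -> matches King
  - book 3 (Hollow Hills): author_id=NULL, no match -> dropped
  - book 4 (River Crossing): author_id=4 -> matches Adams
  - book 5 (The Iron Gate): author_id=3 -> matches Allen
So 2 of 5 rows are dropped.

SQL:
SELECT a.title, b.name AS author
FROM books a
INNER JOIN authors b ON a.author_id = b.id

Result:
title          | author
---------------+-------
Midnight Sun   | King  
River Crossing | Adams 
The Iron Gate  | Allen 


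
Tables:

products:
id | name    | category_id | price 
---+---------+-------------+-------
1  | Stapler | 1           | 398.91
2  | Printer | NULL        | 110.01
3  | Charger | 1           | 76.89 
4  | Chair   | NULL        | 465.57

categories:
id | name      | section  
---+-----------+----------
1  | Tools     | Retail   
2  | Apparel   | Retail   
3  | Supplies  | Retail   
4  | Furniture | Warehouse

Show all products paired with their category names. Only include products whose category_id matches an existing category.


INNER JOIN keeps only products rows whose category_id matches an id in categories. Walk through each product:
  - product 1 (Stapler): category_id=1 -> matches Tools
  - product 2 (Printer): category_id=NULL, no match -> dropped
  - product 3 (Charger): category_id=1 -> matches Tools
  - product 4 (Chair): category_id=NULL, no match -> dropped
So 2 of 4 rows are dropped.

SQL:
SELECT a.name, b.name AS category
FROM products a
INNER JOIN categories b ON a.category_id = b.id

Result:
name    | category
--------+---------
Stapler | Tools   
Charger | Tools   


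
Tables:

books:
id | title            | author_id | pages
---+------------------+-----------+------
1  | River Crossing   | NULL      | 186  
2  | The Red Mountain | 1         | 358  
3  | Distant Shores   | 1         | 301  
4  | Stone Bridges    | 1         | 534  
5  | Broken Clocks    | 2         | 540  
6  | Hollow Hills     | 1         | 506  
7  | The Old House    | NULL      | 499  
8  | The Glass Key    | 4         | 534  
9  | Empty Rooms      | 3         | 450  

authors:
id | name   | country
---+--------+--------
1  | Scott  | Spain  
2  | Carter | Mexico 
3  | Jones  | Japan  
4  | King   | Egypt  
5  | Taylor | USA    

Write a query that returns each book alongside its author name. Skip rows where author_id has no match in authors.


INNER JOIN keeps only books rows whose author_id matches an id in authors. Walk through each book:
  - book 1 (River Crossing): author_id=NULL, no match -> dropped
  - book 2 (The Red Mountain): author_id=1 -> matches Scott
  - book 3 (Distant Shores): author_id=1 -> matches Scott
  - book 4 (Stone Bridges): author_id=1 -> matches Scott
  - book 5 (Broken Clocks): author_id=2 -> matches Carter
  - book 6 (Hollow Hills): author_id=1 -> matches Scott
  - book 7 (The Old House): author_id=NULL, no match -> dropped
  - book 8 (The Glass Key): author_id=4 -> matches King
  - book 9 (Empty Rooms): author_id=3 -> matches Jones
So 2 of 9 rows are dropped.

SQL:
SELECT a.title, b.name AS author
FROM books a
INNER JOIN authors b ON a.author_id = b.id

Result:
title            | author
-----------------+-------
The Red Mountain | Scott 
Distant Shores   | Scott 
Stone Bridges    | Scott 
Broken Clocks    | Carter
Hollow Hills     | Scott 
The Glass Key    | King  
Empty Rooms      | Jones 


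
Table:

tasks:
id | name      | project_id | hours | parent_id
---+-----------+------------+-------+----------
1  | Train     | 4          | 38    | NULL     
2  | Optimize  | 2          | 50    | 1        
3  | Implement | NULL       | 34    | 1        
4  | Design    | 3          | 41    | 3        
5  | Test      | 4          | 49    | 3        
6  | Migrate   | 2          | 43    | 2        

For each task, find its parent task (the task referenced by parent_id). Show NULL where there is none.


This is a self-join: tasks is joined to a second copy of itself, matching each row's parent_id to another row's id. Use LEFT JOIN so rows with parent_id=NULL are kept.
  - task 1 (Train): parent_id=NULL -> NULL
  - task 2 (Optimize): parent_id=1 -> Train
  - task 3 (Implement): parent_id=1 -> Train
  - task 4 (Design): parent_id=3 -> Implement
  - task 5 (Test): parent_id=3 -> Implement
  - task 6 (Migrate): parent_id=2 -> Optimize

SQL:
SELECT a.name AS item, b.name AS parent
FROM tasks a
LEFT JOIN tasks b ON a.parent_id = b.id

Result:
item      | parent   
----------+----------
Train     | NULL     
Optimize  | Train    
Implement | Train    
Design    | Implement
Test      | Implement
Migrate   | Optimize 


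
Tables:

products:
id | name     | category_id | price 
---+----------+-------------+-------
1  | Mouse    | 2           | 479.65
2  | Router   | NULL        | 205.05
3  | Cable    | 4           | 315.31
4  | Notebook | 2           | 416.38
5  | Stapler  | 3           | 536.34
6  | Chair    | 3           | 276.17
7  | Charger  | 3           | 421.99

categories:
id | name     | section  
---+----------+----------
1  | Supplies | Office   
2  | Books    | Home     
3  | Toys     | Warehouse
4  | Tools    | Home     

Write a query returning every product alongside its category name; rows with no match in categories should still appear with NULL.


LEFT JOIN keeps every row from products (the left table); where category_id has no match in categories, the category columns become NULL. Walk through each product:
  - product 1 (Mouse): category_id=2 -> matches Books
  - product 2 (Router): category_id=NULL, no match -> kept with NULL
  - product 3 (Cable): category_id=4 -> matches Tools
  - product 4 (Notebook): category_id=2 -> matches Books
  - product 5 (Stapler): category_id=3 -> matches Toys
  - product 6 (Chair): category_id=3 -> matches Toys
  - product 7 (Charger): category_id=3 -> matches Toys
All 7 rows appear; 1 has NULL category.

SQL:
SELECT a.name, b.name AS category
FROM products a
LEFT JOIN categories b ON a.category_id = b.id

Result:
name     | category
---------+---------
Mouse    | Books   
Router   | NULL    
Cable    | Tools   
Notebook | Books   
Stapler  | Toys    
Chair    | Toys    
Charger  | Toys    


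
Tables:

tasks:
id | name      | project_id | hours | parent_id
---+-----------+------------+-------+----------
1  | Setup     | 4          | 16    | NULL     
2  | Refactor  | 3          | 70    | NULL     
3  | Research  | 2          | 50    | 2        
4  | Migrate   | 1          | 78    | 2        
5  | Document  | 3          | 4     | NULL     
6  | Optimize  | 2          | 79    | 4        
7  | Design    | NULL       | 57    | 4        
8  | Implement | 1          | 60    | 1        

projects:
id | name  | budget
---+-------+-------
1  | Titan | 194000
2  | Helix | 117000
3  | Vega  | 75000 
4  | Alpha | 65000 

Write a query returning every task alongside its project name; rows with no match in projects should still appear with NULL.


LEFT JOIN keeps every row from tasks (the left table); where project_id has no match in projects, the project columns become NULL. Walk through each task:
  - task 1 (Setup): project_id=4 -> matches Alpha
  - task 2 (Refactor): project_id=3 -> matches Vega
  - task 3 (Research): project_id=2 -> matches Helix
  - task 4 (Migrate): project_id=1 -> matches Titan
  - task 5 (Document): project_id=3 -> matches Vega
  - task 6 (Optimize): project_id=2 -> matches Helix
  - task 7 (Design): project_id=NULL, no match -> kept with NULL
  - task 8 (Implement): project_id=1 -> matches Titan
All 8 rows appear; 1 has NULL project.

SQL:
SELECT a.name, b.name AS project
FROM tasks a
LEFT JOIN projects b ON a.project_id = b.id

Result:
name      | project
----------+--------
Setup     | Alpha  
Refactor  | Vega   
Research  | Helix  
Migrate   | Titan  
Document  | Vega   
Optimize  | Helix  
Design    | NULL   
Implement | Titan  


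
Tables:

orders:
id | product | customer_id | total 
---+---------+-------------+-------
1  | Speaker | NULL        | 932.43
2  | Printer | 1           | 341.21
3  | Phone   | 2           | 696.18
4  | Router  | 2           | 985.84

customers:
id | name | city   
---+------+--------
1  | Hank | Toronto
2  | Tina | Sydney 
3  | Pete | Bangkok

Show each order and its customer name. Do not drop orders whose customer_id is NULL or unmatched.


LEFT JOIN keeps every row from orders (the left table); where customer_id has no match in customers, the customer columns become NULL. Walk through each order:
  - order 1 (Speaker): customer_id=NULL, no match -> kept with NULL
  - order 2 (Printer): customer_id=1 -> matches Hank
  - order 3 (Phone): customer_id=2 -> matches Tina
  - order 4 (Router): customer_id=2 -> matches Tina
All 4 rows appear; 1 has NULL customer.

SQL:
SELECT a.product, b.name AS customer
FROM orders a
LEFT JOIN customers b ON a.customer_id = b.id

Result:
product | customer
--------+---------
Speaker | NULL    
Printer | Hank    
Phone   | Tina    
Router  | Tina    


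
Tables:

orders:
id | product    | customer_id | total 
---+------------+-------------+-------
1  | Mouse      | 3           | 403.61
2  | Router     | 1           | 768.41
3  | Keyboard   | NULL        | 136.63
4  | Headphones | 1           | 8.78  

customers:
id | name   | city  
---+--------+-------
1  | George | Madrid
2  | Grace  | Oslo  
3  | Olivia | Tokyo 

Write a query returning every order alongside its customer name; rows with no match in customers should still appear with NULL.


LEFT JOIN keeps every row from orders (the left table); where customer_id has no match in customers, the customer columns become NULL. Walk through each order:
  - order 1 (Mouse): customer_id=3 -> matches Olivia
  - order 2 (Router): customer_id=1 -> matches George
  - order 3 (Keyboard): customer_id=NULL, no match -> kept with NULL
  - order 4 (Headphones): customer_id=1 -> matches George
All 4 rows appear; 1 has NULL customer.

SQL:
SELECT a.product, b.name AS customer
FROM orders a
LEFT JOIN customers b ON a.customer_id = b.id

Result:
product    | customer
-----------+---------
Mouse      | Olivia  
Router     | George  
Keyboard   | NULL    
Headphones | George  


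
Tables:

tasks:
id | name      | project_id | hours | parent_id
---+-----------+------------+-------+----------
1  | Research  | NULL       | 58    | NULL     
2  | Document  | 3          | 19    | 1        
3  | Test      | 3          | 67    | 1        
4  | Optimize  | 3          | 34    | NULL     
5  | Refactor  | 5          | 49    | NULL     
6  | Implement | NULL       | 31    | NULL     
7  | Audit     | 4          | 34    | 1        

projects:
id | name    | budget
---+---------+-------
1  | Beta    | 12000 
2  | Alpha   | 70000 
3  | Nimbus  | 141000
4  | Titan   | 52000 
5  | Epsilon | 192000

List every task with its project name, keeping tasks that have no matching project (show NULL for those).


LEFT JOIN keeps every row from tasks (the left table); where project_id has no match in projects, the project columns become NULL. Walk through each task:
  - task 1 (Research): project_id=NULL, no match -> kept with NULL
  - task 2 (Document): project_id=3 -> matches Nimbus
  - task 3 (Test): project_id=3 -> matches Nimbus
  - task 4 (Optimize): project_id=3 -> matches Nimbus
  - task 5 (Refactor): project_id=5 -> matches Epsilon
  - task 6 (Implement): project_id=NULL, no match -> kept with NULL
  - task 7 (Audit): project_id=4 -> matches Titan
All 7 rows appear; 2 have NULL project.

SQL:
SELECT a.name, b.name AS project
FROM tasks a
LEFT JOIN projects b ON a.project_id = b.id

Result:
name      | project
----------+--------
Research  | NULL   
Document  | Nimbus 
Test      | Nimbus 
Optimize  | Nimbus 
Refactor  | Epsilon
Implement | NULL   
Audit     | Titan  


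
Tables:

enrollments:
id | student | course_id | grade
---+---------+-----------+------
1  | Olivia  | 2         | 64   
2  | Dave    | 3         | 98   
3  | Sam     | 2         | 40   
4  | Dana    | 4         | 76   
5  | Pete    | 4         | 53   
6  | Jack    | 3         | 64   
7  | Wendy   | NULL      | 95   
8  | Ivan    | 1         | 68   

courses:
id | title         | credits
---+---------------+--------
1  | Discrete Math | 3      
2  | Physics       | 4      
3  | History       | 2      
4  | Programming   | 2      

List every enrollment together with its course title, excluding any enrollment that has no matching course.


INNER JOIN keeps only enrollments rows whose course_id matches an id in courses. Walk through each enrollment:
  - enrollment 1 (Olivia): course_id=2 -> matches Physics
  - enrollment 2 (Dave): course_id=3 -> matches History
  - enrollment 3 (Sam): course_id=2 -> matches Physics
  - enrollment 4 (Dana): course_id=4 -> matches Programming
  - enrollment 5 (Pete): course_id=4 -> matches Programming
  - enrollment 6 (Jack): course_id=3 -> matches History
  - enrollment 7 (Wendy): course_id=NULL, no match -> dropped
  - enrollment 8 (Ivan): course_id=1 -> matches Discrete Math
So 1 of 8 rows is dropped.

SQL:
SELECT a.student, b.title AS course
FROM enrollments a
INNER JOIN courses b ON a.course_id = b.id

Result:
student | course       
--------+--------------
Olivia  | Physics      
Dave    | History      
Sam     | Physics      
Dana    | Programming  
Pete    | Programming  
Jack    | History      
Ivan    | Discrete Math


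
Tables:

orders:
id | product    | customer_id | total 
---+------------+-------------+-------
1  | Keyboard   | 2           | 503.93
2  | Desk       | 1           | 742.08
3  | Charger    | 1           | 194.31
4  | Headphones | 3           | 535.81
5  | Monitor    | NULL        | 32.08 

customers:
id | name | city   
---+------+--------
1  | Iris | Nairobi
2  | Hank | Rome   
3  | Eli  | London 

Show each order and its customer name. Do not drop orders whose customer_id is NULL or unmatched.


LEFT JOIN keeps every row from orders (the left table); where customer_id has no match in customers, the customer columns become NULL. Walk through each order:
  - order 1 (Keyboard): customer_id=2 -> matches Hank
  - order 2 (Desk): customer_id=1 -> matches Iris
  - order 3 (Charger): customer_id=1 -> matches Iris
  - order 4 (Headphones): customer_id=3 -> matches Eli
  - order 5 (Monitor): customer_id=NULL, no match -> kept with NULL
All 5 rows appear; 1 has NULL customer.

SQL:
SELECT a.product, b.name AS customer
FROM orders a
LEFT JOIN customers b ON a.customer_id = b.id

Result:
product    | customer
-----------+---------
Keyboard   | Hank    
Desk       | Iris    
Charger    | Iris    
Headphones | Eli     
Monitor    | NULL    


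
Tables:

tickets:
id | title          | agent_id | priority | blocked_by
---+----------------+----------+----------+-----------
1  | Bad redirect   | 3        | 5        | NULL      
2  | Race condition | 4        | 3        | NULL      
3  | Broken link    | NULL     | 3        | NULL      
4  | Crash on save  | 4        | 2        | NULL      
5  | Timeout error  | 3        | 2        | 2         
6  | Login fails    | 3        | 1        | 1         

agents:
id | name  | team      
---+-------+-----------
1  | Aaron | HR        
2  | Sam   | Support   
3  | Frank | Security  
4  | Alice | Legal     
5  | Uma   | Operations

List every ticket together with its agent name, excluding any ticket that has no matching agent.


INNER JOIN keeps only tickets rows whose agent_id matches an id in agents. Walk through each ticket:
  - ticket 1 (Bad redirect): agent_id=3 -> matches Frank
  - ticket 2 (Race condition): agent_id=4 -> matches Alice
  - ticket 3 (Broken link): agent_id=NULL, no match -> dropped
  - ticket 4 (Crash on save): agent_id=4 -> matches Alice
  - ticket 5 (Timeout error): agent_id=3 -> matches Frank
  - ticket 6 (Login fails): agent_id=3 -> matches Frank
So 1 of 6 rows is dropped.

SQL:
SELECT a.title, b.name AS agent
FROM tickets a
INNER JOIN agents b ON a.agent_id = b.id

Result:
title          | agent
---------------+------
Bad redirect   | Frank
Race condition | Alice
Crash on save  | Alice
Timeout error  | Frank
Login fails    | Frank


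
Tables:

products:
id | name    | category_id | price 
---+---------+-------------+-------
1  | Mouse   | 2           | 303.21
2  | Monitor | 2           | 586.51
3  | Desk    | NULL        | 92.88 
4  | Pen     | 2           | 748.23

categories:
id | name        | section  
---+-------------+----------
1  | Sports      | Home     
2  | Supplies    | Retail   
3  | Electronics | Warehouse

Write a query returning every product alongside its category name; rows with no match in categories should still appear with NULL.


LEFT JOIN keeps every row from products (the left table); where category_id has no match in categories, the category columns become NULL. Walk through each product:
  - product 1 (Mouse): category_id=2 -> matches Supplies
  - product 2 (Monitor): category_id=2 -> matches Supplies
  - product 3 (Desk): category_id=NULL, no match -> kept with NULL
  - product 4 (Pen): category_id=2 -> matches Supplies
All 4 rows appear; 1 has NULL category.

SQL:
SELECT a.name, b.name AS category
FROM products a
LEFT JOIN categories b ON a.category_id = b.id

Result:
name    | category
--------+---------
Mouse   | Supplies
Monitor | Supplies
Desk    | NULL    
Pen     | Supplies


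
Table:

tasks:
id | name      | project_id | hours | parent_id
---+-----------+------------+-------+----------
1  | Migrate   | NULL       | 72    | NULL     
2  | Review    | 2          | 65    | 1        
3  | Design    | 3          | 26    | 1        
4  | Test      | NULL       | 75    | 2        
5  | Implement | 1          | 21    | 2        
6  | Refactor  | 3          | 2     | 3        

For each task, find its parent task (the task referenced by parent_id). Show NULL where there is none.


This is a self-join: tasks is joined to a second copy of itself, matching each row's parent_id to another row's id. Use LEFT JOIN so rows with parent_id=NULL are kept.
  - task 1 (Migrate): parent_id=NULL -> NULL
  - task 2 (Review): parent_id=1 -> Migrate
  - task 3 (Design): parent_id=1 -> Migrate
  - task 4 (Test): parent_id=2 -> Review
  - task 5 (Implement): parent_id=2 -> Review
  - task 6 (Refactor): parent_id=3 -> Design

SQL:
SELECT a.name AS item, b.name AS parent
FROM tasks a
LEFT JOIN tasks b ON a.parent_id = b.id

Result:
item      | parent 
----------+--------
Migrate   | NULL   
Review    | Migrate
Design    | Migrate
Test      | Review 
Implement | Review 
Refactor  | Design 


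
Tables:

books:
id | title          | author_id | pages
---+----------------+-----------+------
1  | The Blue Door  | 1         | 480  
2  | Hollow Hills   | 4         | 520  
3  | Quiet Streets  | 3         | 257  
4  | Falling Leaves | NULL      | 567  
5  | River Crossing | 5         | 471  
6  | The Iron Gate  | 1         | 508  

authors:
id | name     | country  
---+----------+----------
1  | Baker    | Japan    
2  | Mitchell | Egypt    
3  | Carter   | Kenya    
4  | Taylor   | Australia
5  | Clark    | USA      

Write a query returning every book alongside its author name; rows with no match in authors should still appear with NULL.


LEFT JOIN keeps every row from books (the left table); where author_id has no match in authors, the author columns become NULL. Walk through each book:
  - book 1 (The Blue Door): author_id=1 -> matches Baker
  - book 2 (Hollow Hills): author_id=4 -> matches Taylor
  - book 3 (Quiet Streets): author_id=3 -> matches Carter
  - book 4 (Falling Leaves): author_id=NULL, no match -> kept with NULL
  - book 5 (River Crossing): author_id=5 -> matches Clark
  - book 6 (The Iron Gate): author_id=1 -> matches Baker
All 6 rows appear; 1 has NULL author.

SQL:
SELECT a.title, b.name AS author
FROM books a
LEFT JOIN authors b ON a.author_id = b.id

Result:
title          | author
---------------+-------
The Blue Door  | Baker 
Hollow Hills   | Taylor
Quiet Streets  | Carter
Falling Leaves | NULL  
River Crossing | Clark 
The Iron Gate  | Baker 


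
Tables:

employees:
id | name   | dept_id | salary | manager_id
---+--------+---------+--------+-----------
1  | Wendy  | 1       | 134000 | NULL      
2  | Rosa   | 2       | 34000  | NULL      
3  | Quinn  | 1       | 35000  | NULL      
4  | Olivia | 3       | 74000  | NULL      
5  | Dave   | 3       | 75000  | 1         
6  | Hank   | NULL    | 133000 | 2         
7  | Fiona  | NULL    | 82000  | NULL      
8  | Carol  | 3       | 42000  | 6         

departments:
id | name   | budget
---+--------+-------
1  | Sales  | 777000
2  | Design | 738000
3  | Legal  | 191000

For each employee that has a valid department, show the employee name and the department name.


INNER JOIN keeps only employees rows whose dept_id matches an id in departments. Walk through each employee:
  - employee 1 (Wendy): dept_id=1 -> matches Sales
  - employee 2 (Rosa): dept_id=2 -> matches Design
  - employee 3 (Quinn): dept_id=1 -> matches Sales
  - employee 4 (Olivia): dept_id=3 -> matches Legal
  - employee 5 (Dave): dept_id=3 -> matches Legal
  - employee 6 (Hank): dept_id=NULL, no match -> dropped
  - employee 7 (Fiona): dept_id=NULL, no match -> dropped
  - employee 8 (Carol): dept_id=3 -> matches Legal
So 2 of 8 rows are dropped.

SQL:
SELECT a.name, b.name AS department
FROM employees a
INNER JOIN departments b ON a.dept_id = b.id

Result:
name   | department
-------+-----------
Wendy  | Sales     
Rosa   | Design    
Quinn  | Sales     
Olivia | Legal     
Dave   | Legal     
Carol  | Legal     


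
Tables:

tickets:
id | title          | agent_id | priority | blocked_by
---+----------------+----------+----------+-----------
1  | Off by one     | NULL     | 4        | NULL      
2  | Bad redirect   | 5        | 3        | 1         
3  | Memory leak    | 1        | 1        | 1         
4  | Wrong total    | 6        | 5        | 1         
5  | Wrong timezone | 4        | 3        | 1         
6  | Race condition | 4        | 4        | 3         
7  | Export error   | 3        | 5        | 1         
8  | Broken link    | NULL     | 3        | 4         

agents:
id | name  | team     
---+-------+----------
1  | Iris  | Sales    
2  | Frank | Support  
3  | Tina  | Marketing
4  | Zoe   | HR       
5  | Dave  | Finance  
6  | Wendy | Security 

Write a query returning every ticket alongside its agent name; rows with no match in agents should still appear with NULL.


LEFT JOIN keeps every row from tickets (the left table); where agent_id has no match in agents, the agent columns become NULL. Walk through each ticket:
  - ticket 1 (Off by one): agent_id=NULL, no match -> kept with NULL
  - ticket 2 (Bad redirect): agent_id=5 -> matches Dave
  - ticket 3 (Memory leak): agent_id=1 -> matches Iris
  - ticket 4 (Wrong total): agent_id=6 -> matches Wendy
  - ticket 5 (Wrong timezone): agent_id=4 -> matches Zoe
  - ticket 6 (Race condition): agent_id=4 -> matches Zoe
  - ticket 7 (Export error): agent_id=3 -> matches Tina
  - ticket 8 (Broken link): agent_id=NULL, no match -> kept with NULL
All 8 rows appear; 2 have NULL agent.

SQL:
SELECT a.title, b.name AS agent
FROM tickets a
LEFT JOIN agents b ON a.agent_id = b.id

Result:
title          | agent
---------------+------
Off by one     | NULL 
Bad redirect   | Dave 
Memory leak    | Iris 
Wrong total    | Wendy
Wrong timezone | Zoe  
Race condition | Zoe  
Export error   | Tina 
Broken link    | NULL 


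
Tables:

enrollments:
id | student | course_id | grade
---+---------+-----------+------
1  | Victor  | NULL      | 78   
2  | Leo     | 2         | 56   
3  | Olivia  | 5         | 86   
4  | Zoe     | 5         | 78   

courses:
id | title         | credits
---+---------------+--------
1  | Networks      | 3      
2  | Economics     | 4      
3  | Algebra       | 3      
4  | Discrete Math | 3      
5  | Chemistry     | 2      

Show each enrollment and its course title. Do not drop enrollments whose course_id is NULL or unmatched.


LEFT JOIN keeps every row from enrollments (the left table); where course_id has no match in courses, the course columns become NULL. Walk through each enrollment:
  - enrollment 1 (Victor): course_id=NULL, no match -> kept with NULL
  - enrollment 2 (Leo): course_id=2 -> matches Economics
  - enrollment 3 (Olivia): course_id=5 -> matches Chemistry
  - enrollment 4 (Zoe): course_id=5 -> matches Chemistry
All 4 rows appear; 1 has NULL course.

SQL:
SELECT a.student, b.title AS course
FROM enrollments a
LEFT JOIN courses b ON a.course_id = b.id

Result:
student | course   
--------+----------
Victor  | NULL     
Leo     | Economics
Olivia  | Chemistry
Zoe     | Chemistry


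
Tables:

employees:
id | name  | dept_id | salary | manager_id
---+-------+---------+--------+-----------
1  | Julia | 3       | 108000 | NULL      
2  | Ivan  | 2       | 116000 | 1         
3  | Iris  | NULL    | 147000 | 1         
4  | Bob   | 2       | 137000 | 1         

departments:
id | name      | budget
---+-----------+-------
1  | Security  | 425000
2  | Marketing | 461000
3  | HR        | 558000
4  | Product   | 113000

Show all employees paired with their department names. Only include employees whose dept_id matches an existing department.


INNER JOIN keeps only employees rows whose dept_id matches an id in departments. Walk through each employee:
  - employee 1 (Julia): dept_id=3 -> matches HR
  - employee 2 (Ivan): dept_id=2 -> matches Marketing
  - employee 3 (Iris): dept_id=NULL, no match -> dropped
  - employee 4 (Bob): dept_id=2 -> matches Marketing
So 1 of 4 rows is dropped.

SQL:
SELECT a.name, b.name AS department
FROM employees a
INNER JOIN departments b ON a.dept_id = b.id

Result:
name  | department
------+-----------
Julia | HR        
Ivan  | Marketing 
Bob   | Marketing 


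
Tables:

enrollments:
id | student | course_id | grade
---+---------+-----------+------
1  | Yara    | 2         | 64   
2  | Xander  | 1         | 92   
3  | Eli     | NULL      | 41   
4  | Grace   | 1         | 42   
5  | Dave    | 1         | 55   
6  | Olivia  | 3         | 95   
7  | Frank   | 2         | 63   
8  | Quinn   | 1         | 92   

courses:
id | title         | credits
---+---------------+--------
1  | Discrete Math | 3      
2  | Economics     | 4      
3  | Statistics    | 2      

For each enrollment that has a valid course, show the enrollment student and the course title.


INNER JOIN keeps only enrollments rows whose course_id matches an id in courses. Walk through each enrollment:
  - enrollment 1 (Yara): course_id=2 -> matches Economics
  - enrollment 2 (Xander): course_id=1 -> matches Discrete Math
  - enrollment 3 (Eli): course_id=NULL, no match -> dropped
  - enrollment 4 (Grace): course_id=1 -> matches Discrete Math
  - enrollment 5 (Dave): course_id=1 -> matches Discrete Math
  - enrollment 6 (Olivia): course_id=3 -> matches Statistics
  - enrollment 7 (Frank): course_id=2 -> matches Economics
  - enrollment 8 (Quinn): course_id=1 -> matches Discrete Math
So 1 of 8 rows is dropped.

SQL:
SELECT a.student, b.title AS course
FROM enrollments a
INNER JOIN courses b ON a.course_id = b.id

Result:
student | course       
--------+--------------
Yara    | Economics    
Xander  | Discrete Math
Grace   | Discrete Math
Dave    | Discrete Math
Olivia  | Statistics   
Frank   | Economics    
Quinn   | Discrete Math


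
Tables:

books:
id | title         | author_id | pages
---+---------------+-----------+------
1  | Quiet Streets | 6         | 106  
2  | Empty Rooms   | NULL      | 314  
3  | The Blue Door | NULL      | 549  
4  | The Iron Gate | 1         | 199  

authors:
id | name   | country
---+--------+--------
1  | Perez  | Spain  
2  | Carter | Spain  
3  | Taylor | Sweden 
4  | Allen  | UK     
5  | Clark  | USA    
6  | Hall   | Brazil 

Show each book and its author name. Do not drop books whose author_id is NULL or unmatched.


LEFT JOIN keeps every row from books (the left table); where author_id has no match in authors, the author columns become NULL. Walk through each book:
  - book 1 (Quiet Streets): author_id=6 -> matches Hall
  - book 2 (Empty Rooms): author_id=NULL, no match -> kept with NULL
  - book 3 (The Blue Door): author_id=NULL, no match -> kept with NULL
  - book 4 (The Iron Gate): author_id=1 -> matches Perez
All 4 rows appear; 2 have NULL author.

SQL:
SELECT a.title, b.name AS author
FROM books a
LEFT JOIN authors b ON a.author_id = b.id

Result:
title         | author
--------------+-------
Quiet Streets | Hall  
Empty Rooms   | NULL  
The Blue Door | NULL  
The Iron Gate | Perez 


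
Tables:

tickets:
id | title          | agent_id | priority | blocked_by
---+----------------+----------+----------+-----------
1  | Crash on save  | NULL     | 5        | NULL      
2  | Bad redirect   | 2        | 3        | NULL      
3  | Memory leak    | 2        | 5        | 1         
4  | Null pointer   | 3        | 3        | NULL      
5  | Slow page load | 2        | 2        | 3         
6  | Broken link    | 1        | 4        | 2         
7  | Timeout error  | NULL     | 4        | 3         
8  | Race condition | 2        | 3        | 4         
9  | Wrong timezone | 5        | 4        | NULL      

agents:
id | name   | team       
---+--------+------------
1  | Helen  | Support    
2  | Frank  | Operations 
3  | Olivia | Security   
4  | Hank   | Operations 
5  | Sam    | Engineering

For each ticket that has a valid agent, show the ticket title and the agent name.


INNER JOIN keeps only tickets rows whose agent_id matches an id in agents. Walk through each ticket:
  - ticket 1 (Crash on save): agent_id=NULL, no match -> dropped
  - ticket 2 (Bad redirect): agent_id=2 -> matches Frank
  - ticket 3 (Memory leak): agent_id=2 -> matches Frank
  - ticket 4 (Null pointer): agent_id=3 -> matches Olivia
  - ticket 5 (Slow page load): agent_id=2 -> matches Frank
  - ticket 6 (Broken link): agent_id=1 -> matches Helen
  - ticket 7 (Timeout error): agent_id=NULL, no match -> dropped
  - ticket 8 (Race condition): agent_id=2 -> matches Frank
  - ticket 9 (Wrong timezone): agent_id=5 -> matches Sam
So 2 of 9 rows are dropped.

SQL:
SELECT a.title, b.name AS agent
FROM tickets a
INNER JOIN agents b ON a.agent_id = b.id

Result:
title          | agent 
---------------+-------
Bad redirect   | Frank 
Memory leak    | Frank 
Null pointer   | Olivia
Slow page load | Frank 
Broken link    | Helen 
Race condition | Frank 
Wrong timezone | Sam   


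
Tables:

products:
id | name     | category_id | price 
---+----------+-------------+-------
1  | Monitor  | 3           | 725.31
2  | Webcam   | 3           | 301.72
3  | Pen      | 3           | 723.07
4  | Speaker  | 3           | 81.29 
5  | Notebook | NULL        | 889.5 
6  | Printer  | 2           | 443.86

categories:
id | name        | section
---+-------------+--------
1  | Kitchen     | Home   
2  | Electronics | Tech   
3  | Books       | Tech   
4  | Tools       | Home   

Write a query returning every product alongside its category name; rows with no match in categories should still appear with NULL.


LEFT JOIN keeps every row from products (the left table); where category_id has no match in categories, the category columns become NULL. Walk through each product:
  - product 1 (Monitor): category_id=3 -> matches Books
  - product 2 (Webcam): category_id=3 -> matches Books
  - product 3 (Pen): category_id=3 -> matches Books
  - product 4 (Speaker): category_id=3 -> matches Books
  - product 5 (Notebook): category_id=NULL, no match -> kept with NULL
  - product 6 (Printer): category_id=2 -> matches Electronics
All 6 rows appear; 1 has NULL category.

SQL:
SELECT a.name, b.name AS category
FROM products a
LEFT JOIN categories b ON a.category_id = b.id

Result:
name     | category   
---------+------------
Monitor  | Books      
Webcam   | Books      
Pen      | Books      
Speaker  | Books      
Notebook | NULL       
Printer  | Electronics


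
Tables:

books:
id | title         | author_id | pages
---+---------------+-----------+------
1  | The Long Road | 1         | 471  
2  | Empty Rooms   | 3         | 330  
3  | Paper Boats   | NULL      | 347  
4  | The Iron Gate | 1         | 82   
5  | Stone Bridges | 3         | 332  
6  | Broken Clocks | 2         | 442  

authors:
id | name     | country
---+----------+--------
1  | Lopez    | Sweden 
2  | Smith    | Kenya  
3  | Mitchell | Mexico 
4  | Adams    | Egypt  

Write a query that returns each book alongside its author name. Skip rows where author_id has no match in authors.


INNER JOIN keeps only books rows whose author_id matches an id in authors. Walk through each book:
  - book 1 (The Long Road): author_id=1 -> matches Lopez
  - book 2 (Empty Rooms): author_id=3 -> matches Mitchell
  - book 3 (Paper Boats): author_id=NULL, no match -> dropped
  - book 4 (The Iron Gate): author_id=1 -> matches Lopez
  - book 5 (Stone Bridges): author_id=3 -> matches Mitchell
  - book 6 (Broken Clocks): author_id=2 -> matches Smith
So 1 of 6 rows is dropped.

SQL:
SELECT a.title, b.name AS author
FROM books a
INNER JOIN authors b ON a.author_id = b.id

Result:
title         | author  
--------------+---------
The Long Road | Lopez   
Empty Rooms   | Mitchell
The Iron Gate | Lopez   
Stone Bridges | Mitchell
Broken Clocks | Smith   


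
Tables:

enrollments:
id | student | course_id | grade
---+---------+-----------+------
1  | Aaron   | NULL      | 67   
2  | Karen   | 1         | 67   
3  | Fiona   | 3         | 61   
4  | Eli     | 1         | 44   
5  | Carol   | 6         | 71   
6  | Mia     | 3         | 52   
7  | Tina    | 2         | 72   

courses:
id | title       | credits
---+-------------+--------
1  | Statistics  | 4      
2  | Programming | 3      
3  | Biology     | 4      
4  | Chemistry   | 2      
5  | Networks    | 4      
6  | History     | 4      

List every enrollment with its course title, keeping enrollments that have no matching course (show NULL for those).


LEFT JOIN keeps every row from enrollments (the left table); where course_id has no match in courses, the course columns become NULL. Walk through each enrollment:
  - enrollment 1 (Aaron): course_id=NULL, no match -> kept with NULL
  - enrollment 2 (Karen): course_id=1 -> matches Statistics
  - enrollment 3 (Fiona): course_id=3 -> matches Biology
  - enrollment 4 (Eli): course_id=1 -> matches Statistics
  - enrollment 5 (Carol): course_id=6 -> matches History
  - enrollment 6 (Mia): course_id=3 -> matches Biology
  - enrollment 7 (Tina): course_id=2 -> matches Programming
All 7 rows appear; 1 has NULL course.

SQL:
SELECT a.student, b.title AS course
FROM enrollments a
LEFT JOIN courses b ON a.course_id = b.id

Result:
student | course     
--------+------------
Aaron   | NULL       
Karen   | Statistics 
Fiona   | Biology    
Eli     | Statistics 
Carol   | History    
Mia     | Biology    
Tina    | Programming


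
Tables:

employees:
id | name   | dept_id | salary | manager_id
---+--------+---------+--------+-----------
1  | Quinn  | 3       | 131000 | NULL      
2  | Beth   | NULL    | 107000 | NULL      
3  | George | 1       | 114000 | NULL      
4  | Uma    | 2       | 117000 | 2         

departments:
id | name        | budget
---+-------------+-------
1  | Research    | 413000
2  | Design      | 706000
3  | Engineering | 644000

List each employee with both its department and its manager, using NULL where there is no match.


Two LEFT JOINs from the same base table employees: one to departments via dept_id, one to employees itself via manager_id. Both are LEFT so every employee is preserved.
Match against departments:
  - employee 1 (Quinn): dept_id=3 -> matches Engineering
  - employee 2 (Beth): dept_id=NULL, no match -> kept with NULL
  - employee 3 (George): dept_id=1 -> matches Research
  - employee 4 (Uma): dept_id=2 -> matches Design
Match against employees (self):
  - employee 1 (Quinn): manager_id=NULL -> NULL
  - employee 2 (Beth): manager_id=NULL -> NULL
  - employee 3 (George): manager_id=NULL -> NULL
  - employee 4 (Uma): manager_id=2 -> Beth

SQL:
SELECT a.name, b.name AS department, c.name AS manager
FROM employees a
LEFT JOIN departments b ON a.dept_id = b.id
LEFT JOIN employees c ON a.manager_id = c.id

Result:
name   | department  | manager
-------+-------------+--------
Quinn  | Engineering | NULL   
Beth   | NULL        | NULL   
George | Research    | NULL   
Uma    | Design      | Beth   


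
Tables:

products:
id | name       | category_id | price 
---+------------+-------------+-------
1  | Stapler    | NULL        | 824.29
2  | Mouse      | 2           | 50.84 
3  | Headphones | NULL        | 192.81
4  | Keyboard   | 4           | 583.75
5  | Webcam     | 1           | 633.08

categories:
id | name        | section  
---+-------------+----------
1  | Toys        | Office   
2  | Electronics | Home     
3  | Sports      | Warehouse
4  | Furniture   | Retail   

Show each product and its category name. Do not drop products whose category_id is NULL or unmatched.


LEFT JOIN keeps every row from products (the left table); where category_id has no match in categories, the category columns become NULL. Walk through each product:
  - product 1 (Stapler): category_id=NULL, no match -> kept with NULL
  - product 2 (Mouse): category_id=2 -> matches Electronics
  - product 3 (Headphones): category_id=NULL, no match -> kept with NULL
  - product 4 (Keyboard): category_id=4 -> matches Furniture
  - product 5 (Webcam): category_id=1 -> matches Toys
All 5 rows appear; 2 have NULL category.

SQL:
SELECT a.name, b.name AS category
FROM products a
LEFT JOIN categories b ON a.category_id = b.id

Result:
name       | category   
-----------+------------
Stapler    | NULL       
Mouse      | Electronics
Headphones | NULL       
Keyboard   | Furniture  
Webcam     | Toys       


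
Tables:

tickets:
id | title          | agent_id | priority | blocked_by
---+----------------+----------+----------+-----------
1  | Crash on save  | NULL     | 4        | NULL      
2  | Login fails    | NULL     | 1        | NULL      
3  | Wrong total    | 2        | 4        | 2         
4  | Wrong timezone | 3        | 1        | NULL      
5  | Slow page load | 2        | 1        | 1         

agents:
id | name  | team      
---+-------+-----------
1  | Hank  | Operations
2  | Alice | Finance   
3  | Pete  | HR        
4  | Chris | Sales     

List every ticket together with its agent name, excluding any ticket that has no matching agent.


INNER JOIN keeps only tickets rows whose agent_id matches an id in agents. Walk through each ticket:
  - ticket 1 (Crash on save): agent_id=NULL, no match -> dropped
  - ticket 2 (Login fails): agent_id=NULL, no match -> dropped
  - ticket 3 (Wrong total): agent_id=2 -> matches Alice
  - ticket 4 (Wrong timezone): agent_id=3 -> matches Pete
  - ticket 5 (Slow page load): agent_id=2 -> matches Alice
So 2 of 5 rows are dropped.

SQL:
SELECT a.title, b.name AS agent
FROM tickets a
INNER JOIN agents b ON a.agent_id = b.id

Result:
title          | agent
---------------+------
Wrong total    | Alice
Wrong timezone | Pete 
Slow page load | Alice
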